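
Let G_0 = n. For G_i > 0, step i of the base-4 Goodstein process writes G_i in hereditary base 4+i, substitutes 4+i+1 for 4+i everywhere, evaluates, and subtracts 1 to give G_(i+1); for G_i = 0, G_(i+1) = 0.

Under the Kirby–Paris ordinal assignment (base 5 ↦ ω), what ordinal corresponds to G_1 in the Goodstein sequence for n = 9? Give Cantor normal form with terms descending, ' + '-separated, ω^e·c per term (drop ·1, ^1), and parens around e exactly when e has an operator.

ω·2

G_0 = 9. HB_4(9) = 2·4 + 1. Bump = 11. G_1 = 10.
G_1 = 10. HB_5(10) = 2·5. Bump = 12. G_2 = 11.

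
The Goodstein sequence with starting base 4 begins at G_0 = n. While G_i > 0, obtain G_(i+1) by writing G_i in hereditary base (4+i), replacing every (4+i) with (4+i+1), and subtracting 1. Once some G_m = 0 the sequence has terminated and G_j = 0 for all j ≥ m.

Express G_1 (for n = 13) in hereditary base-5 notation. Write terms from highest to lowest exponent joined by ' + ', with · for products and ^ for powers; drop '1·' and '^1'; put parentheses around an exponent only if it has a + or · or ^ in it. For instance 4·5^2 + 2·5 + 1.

3·5

i=0: 13 = 3·4 + 1 (b=4); 4→5: 3·5 + 1 = 16; 16−1 = 15
i=1: 15 = 3·5 (b=5); 5→6: 3·6 = 18; 18−1 = 17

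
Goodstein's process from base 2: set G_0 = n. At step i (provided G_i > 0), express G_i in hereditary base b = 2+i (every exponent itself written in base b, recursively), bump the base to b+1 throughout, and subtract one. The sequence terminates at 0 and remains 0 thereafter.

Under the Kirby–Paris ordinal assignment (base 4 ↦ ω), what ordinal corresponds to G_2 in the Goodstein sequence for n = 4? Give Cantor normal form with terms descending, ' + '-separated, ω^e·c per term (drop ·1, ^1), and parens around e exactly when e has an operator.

ω^2·2 + ω·2 + 1

G_0=4  [base 2] 2^2  →[2↦3]→  3^3 = 27  −1 ⇒ G_1=26
G_1=26  [base 3] 2·3^2 + 2·3 + 2  →[3↦4]→  2·4^2 + 2·4 + 2 = 42  −1 ⇒ G_2=41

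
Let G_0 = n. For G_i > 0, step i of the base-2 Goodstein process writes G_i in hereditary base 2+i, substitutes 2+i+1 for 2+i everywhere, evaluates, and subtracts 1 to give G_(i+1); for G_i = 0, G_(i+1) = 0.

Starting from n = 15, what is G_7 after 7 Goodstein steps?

3524450280

[0] 15 ≡ 2^(2 + 1) + 2^2 + 2 + 1 (base 2). Lift 3: 112. −1: 111.
[1] 111 ≡ 3^(3 + 1) + 3^3 + 3 (base 3). Lift 4: 1284. −1: 1283.
[2] 1283 ≡ 4^(4 + 1) + 4^4 + 3 (base 4). Lift 5: 18753. −1: 18752.
[3] 18752 ≡ 5^(5 + 1) + 5^5 + 2 (base 5). Lift 6: 326594. −1: 326593.
[4] 326593 ≡ 6^(6 + 1) + 6^6 + 1 (base 6). Lift 7: 6588345. −1: 6588344.
[5] 6588344 ≡ 7^(7 + 1) + 7^7 (base 7). Lift 8: 150994944. −1: 150994943.
[6] 150994943 ≡ 8^(8 + 1) + 7·8^7 + 7·8^6 + 7·8^5 + 7·8^4 + 7·8^3 + 7·8^2 + 7·8 + 7 (base 8). Lift 9: 3524450281. −1: 3524450280.
[7] 3524450280 ≡ 9^(9 + 1) + 7·9^7 + 7·9^6 + 7·9^5 + 7·9^4 + 7·9^3 + 7·9^2 + 7·9 + 6 (base 9). Lift 10: 100077777776. −1: 100077777775.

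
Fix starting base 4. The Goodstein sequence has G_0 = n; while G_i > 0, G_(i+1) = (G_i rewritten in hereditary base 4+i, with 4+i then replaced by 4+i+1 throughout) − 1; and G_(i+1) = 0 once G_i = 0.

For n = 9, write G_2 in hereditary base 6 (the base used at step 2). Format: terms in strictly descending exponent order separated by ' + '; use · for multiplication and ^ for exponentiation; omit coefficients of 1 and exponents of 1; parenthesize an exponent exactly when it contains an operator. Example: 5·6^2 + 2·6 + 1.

6 + 5

G_0=9  [base 4] 2·4 + 1  →[4↦5]→  2·5 + 1 = 11  −1 ⇒ G_1=10
G_1=10  [base 5] 2·5  →[5↦6]→  2·6 = 12  −1 ⇒ G_2=11
G_2=11  [base 6] 6 + 5  →[6↦7]→  7 + 5 = 12  −1 ⇒ G_3=11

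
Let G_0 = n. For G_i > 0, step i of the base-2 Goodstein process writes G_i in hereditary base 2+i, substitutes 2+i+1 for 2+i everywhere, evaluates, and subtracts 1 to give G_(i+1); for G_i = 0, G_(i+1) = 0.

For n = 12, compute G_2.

1065

[0] 12 ≡ 2^(2 + 1) + 2^2 (base 2). Lift 3: 108. −1: 107.
[1] 107 ≡ 3^(3 + 1) + 2·3^2 + 2·3 + 2 (base 3). Lift 4: 1066. −1: 1065.
[2] 1065 ≡ 4^(4 + 1) + 2·4^2 + 2·4 + 1 (base 4). Lift 5: 15686. −1: 15685.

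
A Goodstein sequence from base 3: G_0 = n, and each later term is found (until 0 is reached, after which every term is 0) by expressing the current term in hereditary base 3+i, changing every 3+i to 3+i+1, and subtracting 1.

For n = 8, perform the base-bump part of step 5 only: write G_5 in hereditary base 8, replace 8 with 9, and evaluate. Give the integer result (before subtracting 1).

12

G_0=8  [base 3] 2·3 + 2  →[3↦4]→  2·4 + 2 = 10  −1 ⇒ G_1=9
G_1=9  [base 4] 2·4 + 1  →[4↦5]→  2·5 + 1 = 11  −1 ⇒ G_2=10
G_2=10  [base 5] 2·5  →[5↦6]→  2·6 = 12  −1 ⇒ G_3=11
G_3=11  [base 6] 6 + 5  →[6↦7]→  7 + 5 = 12  −1 ⇒ G_4=11
G_4=11  [base 7] 7 + 4  →[7↦8]→  8 + 4 = 12  −1 ⇒ G_5=11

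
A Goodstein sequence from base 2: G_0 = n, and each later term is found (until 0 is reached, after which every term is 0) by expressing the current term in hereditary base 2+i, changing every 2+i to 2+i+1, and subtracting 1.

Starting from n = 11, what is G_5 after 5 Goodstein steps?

step 0: 11 = 2^(2 + 1) + 2 + 1; sub 3 for 2: 3^(3 + 1) + 3 + 1; = 85; G_1 = 85−1 = 84
step 1: 84 = 3^(3 + 1) + 3; sub 4 for 3: 4^(4 + 1) + 4; = 1028; G_2 = 1028−1 = 1027
step 2: 1027 = 4^(4 + 1) + 3; sub 5 for 4: 5^(5 + 1) + 3; = 15628; G_3 = 15628−1 = 15627
step 3: 15627 = 5^(5 + 1) + 2; sub 6 for 5: 6^(6 + 1) + 2; = 279938; G_4 = 279938−1 = 279937
step 4: 279937 = 6^(6 + 1) + 1; sub 7 for 6: 7^(7 + 1) + 1; = 5764802; G_5 = 5764802−1 = 5764801
step 5: 5764801 = 7^(7 + 1); sub 8 for 7: 8^(8 + 1); = 134217728; G_6 = 134217728−1 = 134217727

5764801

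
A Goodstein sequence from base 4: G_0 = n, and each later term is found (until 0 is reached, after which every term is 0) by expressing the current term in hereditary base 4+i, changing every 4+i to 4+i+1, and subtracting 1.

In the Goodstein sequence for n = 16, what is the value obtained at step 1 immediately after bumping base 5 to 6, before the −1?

base 4: 16 = 4^2; at 5: 5^2 = 25; next = 24
base 5: 24 = 4·5 + 4; at 6: 4·6 + 4 = 28; next = 27

28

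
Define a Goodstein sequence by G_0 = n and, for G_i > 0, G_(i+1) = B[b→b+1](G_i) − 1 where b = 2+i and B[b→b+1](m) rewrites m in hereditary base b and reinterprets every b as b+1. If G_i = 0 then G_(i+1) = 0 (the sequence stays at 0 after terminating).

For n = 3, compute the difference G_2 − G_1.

base 2: 3 = 2 + 1; at 3: 3 + 1 = 4; next = 3
base 3: 3 = 3; at 4: 4 = 4; next = 3

0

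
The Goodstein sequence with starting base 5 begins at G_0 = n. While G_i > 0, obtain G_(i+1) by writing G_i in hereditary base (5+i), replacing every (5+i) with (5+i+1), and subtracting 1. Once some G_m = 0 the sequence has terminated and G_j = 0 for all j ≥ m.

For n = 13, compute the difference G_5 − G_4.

0

G_0 = 13. HB_5(13) = 2·5 + 3. Bump = 15. G_1 = 14.
G_1 = 14. HB_6(14) = 2·6 + 2. Bump = 16. G_2 = 15.
G_2 = 15. HB_7(15) = 2·7 + 1. Bump = 17. G_3 = 16.
G_3 = 16. HB_8(16) = 2·8. Bump = 18. G_4 = 17.
G_4 = 17. HB_9(17) = 9 + 8. Bump = 18. G_5 = 17.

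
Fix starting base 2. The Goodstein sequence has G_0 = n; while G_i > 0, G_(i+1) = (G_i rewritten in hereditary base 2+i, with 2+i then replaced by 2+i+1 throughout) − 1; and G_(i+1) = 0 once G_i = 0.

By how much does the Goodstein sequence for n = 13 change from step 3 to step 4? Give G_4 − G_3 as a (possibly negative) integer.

G_0=13  [base 2] 2^(2 + 1) + 2^2 + 1  →[2↦3]→  3^(3 + 1) + 3^3 + 1 = 109  −1 ⇒ G_1=108
G_1=108  [base 3] 3^(3 + 1) + 3^3  →[3↦4]→  4^(4 + 1) + 4^4 = 1280  −1 ⇒ G_2=1279
G_2=1279  [base 4] 4^(4 + 1) + 3·4^3 + 3·4^2 + 3·4 + 3  →[4↦5]→  5^(5 + 1) + 3·5^3 + 3·5^2 + 3·5 + 3 = 16093  −1 ⇒ G_3=16092
G_3=16092  [base 5] 5^(5 + 1) + 3·5^3 + 3·5^2 + 3·5 + 2  →[5↦6]→  6^(6 + 1) + 3·6^3 + 3·6^2 + 3·6 + 2 = 280712  −1 ⇒ G_4=280711

264619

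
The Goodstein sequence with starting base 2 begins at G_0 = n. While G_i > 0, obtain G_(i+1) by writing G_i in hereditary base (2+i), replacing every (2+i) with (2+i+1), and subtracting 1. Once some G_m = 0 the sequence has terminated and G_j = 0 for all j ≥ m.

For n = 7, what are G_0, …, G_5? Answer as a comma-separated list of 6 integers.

step 0: 7 = 2^2 + 2 + 1; sub 3 for 2: 3^3 + 3 + 1; = 31; G_1 = 31−1 = 30
step 1: 30 = 3^3 + 3; sub 4 for 3: 4^4 + 4; = 260; G_2 = 260−1 = 259
step 2: 259 = 4^4 + 3; sub 5 for 4: 5^5 + 3; = 3128; G_3 = 3128−1 = 3127
step 3: 3127 = 5^5 + 2; sub 6 for 5: 6^6 + 2; = 46658; G_4 = 46658−1 = 46657
step 4: 46657 = 6^6 + 1; sub 7 for 6: 7^7 + 1; = 823544; G_5 = 823544−1 = 823543

7, 30, 259, 3127, 46657, 823543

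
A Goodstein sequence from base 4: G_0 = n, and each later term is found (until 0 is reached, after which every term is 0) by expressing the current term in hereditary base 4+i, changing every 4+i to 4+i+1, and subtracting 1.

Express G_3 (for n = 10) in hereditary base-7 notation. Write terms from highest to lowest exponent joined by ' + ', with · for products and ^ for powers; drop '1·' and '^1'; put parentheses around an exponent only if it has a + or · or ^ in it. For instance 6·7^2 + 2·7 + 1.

7 + 6

i=0: 10 = 2·4 + 2 (b=4); 4→5: 2·5 + 2 = 12; 12−1 = 11
i=1: 11 = 2·5 + 1 (b=5); 5→6: 2·6 + 1 = 13; 13−1 = 12
i=2: 12 = 2·6 (b=6); 6→7: 2·7 = 14; 14−1 = 13
i=3: 13 = 7 + 6 (b=7); 7→8: 8 + 6 = 14; 14−1 = 13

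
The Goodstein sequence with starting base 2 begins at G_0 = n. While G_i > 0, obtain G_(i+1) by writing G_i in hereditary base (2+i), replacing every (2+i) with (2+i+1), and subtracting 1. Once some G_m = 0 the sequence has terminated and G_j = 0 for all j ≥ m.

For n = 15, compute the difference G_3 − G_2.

[0] 15 ≡ 2^(2 + 1) + 2^2 + 2 + 1 (base 2). Lift 3: 112. −1: 111.
[1] 111 ≡ 3^(3 + 1) + 3^3 + 3 (base 3). Lift 4: 1284. −1: 1283.
[2] 1283 ≡ 4^(4 + 1) + 4^4 + 3 (base 4). Lift 5: 18753. −1: 18752.

17469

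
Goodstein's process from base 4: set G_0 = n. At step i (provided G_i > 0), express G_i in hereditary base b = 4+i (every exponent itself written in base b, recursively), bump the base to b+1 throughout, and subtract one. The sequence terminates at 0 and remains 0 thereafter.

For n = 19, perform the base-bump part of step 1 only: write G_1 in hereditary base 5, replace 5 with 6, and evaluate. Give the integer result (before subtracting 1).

38

G_0=19  [base 4] 4^2 + 3  →[4↦5]→  5^2 + 3 = 28  −1 ⇒ G_1=27
G_1=27  [base 5] 5^2 + 2  →[5↦6]→  6^2 + 2 = 38  −1 ⇒ G_2=37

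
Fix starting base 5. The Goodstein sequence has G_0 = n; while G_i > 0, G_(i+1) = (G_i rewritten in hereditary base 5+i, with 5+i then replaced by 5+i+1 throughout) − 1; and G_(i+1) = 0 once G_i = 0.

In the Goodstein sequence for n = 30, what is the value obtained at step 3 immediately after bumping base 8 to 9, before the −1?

30 —HB5→ 5^2 + 5 —bump→ 6^2 + 6 = 42 —(−1)→ 41
41 —HB6→ 6^2 + 5 —bump→ 7^2 + 5 = 54 —(−1)→ 53
53 —HB7→ 7^2 + 4 —bump→ 8^2 + 4 = 68 —(−1)→ 67

84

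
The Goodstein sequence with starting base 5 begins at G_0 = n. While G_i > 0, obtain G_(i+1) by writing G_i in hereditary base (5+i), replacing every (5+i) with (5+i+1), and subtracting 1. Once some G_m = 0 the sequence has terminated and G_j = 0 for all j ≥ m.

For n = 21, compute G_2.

27

G_0=21  [base 5] 4·5 + 1  →[5↦6]→  4·6 + 1 = 25  −1 ⇒ G_1=24
G_1=24  [base 6] 4·6  →[6↦7]→  4·7 = 28  −1 ⇒ G_2=27
G_2=27  [base 7] 3·7 + 6  →[7↦8]→  3·8 + 6 = 30  −1 ⇒ G_3=29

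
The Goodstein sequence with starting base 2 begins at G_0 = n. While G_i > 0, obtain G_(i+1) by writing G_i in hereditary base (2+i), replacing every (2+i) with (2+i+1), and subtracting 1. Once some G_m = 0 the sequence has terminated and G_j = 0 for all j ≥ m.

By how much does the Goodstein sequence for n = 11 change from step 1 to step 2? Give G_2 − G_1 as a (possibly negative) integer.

(0) 11|_2 = 2^(2 + 1) + 2 + 1 ↦ 3^(3 + 1) + 3 + 1|_3 = 85 ⇒ 84
(1) 84|_3 = 3^(3 + 1) + 3 ↦ 4^(4 + 1) + 4|_4 = 1028 ⇒ 1027

943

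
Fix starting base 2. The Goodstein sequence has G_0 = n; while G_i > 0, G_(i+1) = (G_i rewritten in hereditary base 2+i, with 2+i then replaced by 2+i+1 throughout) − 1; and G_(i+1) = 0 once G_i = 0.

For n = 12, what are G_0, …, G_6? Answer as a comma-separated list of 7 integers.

[0] 12 ≡ 2^(2 + 1) + 2^2 (base 2). Lift 3: 108. −1: 107.
[1] 107 ≡ 3^(3 + 1) + 2·3^2 + 2·3 + 2 (base 3). Lift 4: 1066. −1: 1065.
[2] 1065 ≡ 4^(4 + 1) + 2·4^2 + 2·4 + 1 (base 4). Lift 5: 15686. −1: 15685.
[3] 15685 ≡ 5^(5 + 1) + 2·5^2 + 2·5 (base 5). Lift 6: 280020. −1: 280019.
[4] 280019 ≡ 6^(6 + 1) + 2·6^2 + 6 + 5 (base 6). Lift 7: 5764911. −1: 5764910.
[5] 5764910 ≡ 7^(7 + 1) + 2·7^2 + 7 + 4 (base 7). Lift 8: 134217868. −1: 134217867.

12, 107, 1065, 15685, 280019, 5764910, 134217867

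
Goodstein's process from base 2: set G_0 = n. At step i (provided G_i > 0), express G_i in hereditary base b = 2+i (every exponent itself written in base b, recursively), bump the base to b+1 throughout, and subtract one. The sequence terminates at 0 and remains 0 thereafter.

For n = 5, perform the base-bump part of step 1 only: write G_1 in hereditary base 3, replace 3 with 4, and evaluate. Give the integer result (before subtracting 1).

256

G_0 = 5. HB_2(5) = 2^2 + 1. Bump = 28. G_1 = 27.
G_1 = 27. HB_3(27) = 3^3. Bump = 256. G_2 = 255.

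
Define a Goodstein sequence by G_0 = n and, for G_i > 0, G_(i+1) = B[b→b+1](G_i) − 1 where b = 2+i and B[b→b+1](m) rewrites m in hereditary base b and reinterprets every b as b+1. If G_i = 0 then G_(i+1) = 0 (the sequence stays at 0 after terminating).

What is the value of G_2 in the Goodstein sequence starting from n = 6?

257

step 0: 6 = 2^2 + 2; sub 3 for 2: 3^3 + 3; = 30; G_1 = 30−1 = 29
step 1: 29 = 3^3 + 2; sub 4 for 3: 4^4 + 2; = 258; G_2 = 258−1 = 257
step 2: 257 = 4^4 + 1; sub 5 for 4: 5^5 + 1; = 3126; G_3 = 3126−1 = 3125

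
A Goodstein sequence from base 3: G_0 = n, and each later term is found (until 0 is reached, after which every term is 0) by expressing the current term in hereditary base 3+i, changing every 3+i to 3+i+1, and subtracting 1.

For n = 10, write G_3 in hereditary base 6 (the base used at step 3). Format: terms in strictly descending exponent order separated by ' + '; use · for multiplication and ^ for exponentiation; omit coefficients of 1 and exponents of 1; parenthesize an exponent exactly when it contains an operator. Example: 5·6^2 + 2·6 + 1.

4·6 + 3

10 —HB3→ 3^2 + 1 —bump→ 4^2 + 1 = 17 —(−1)→ 16
16 —HB4→ 4^2 —bump→ 5^2 = 25 —(−1)→ 24
24 —HB5→ 4·5 + 4 —bump→ 4·6 + 4 = 28 —(−1)→ 27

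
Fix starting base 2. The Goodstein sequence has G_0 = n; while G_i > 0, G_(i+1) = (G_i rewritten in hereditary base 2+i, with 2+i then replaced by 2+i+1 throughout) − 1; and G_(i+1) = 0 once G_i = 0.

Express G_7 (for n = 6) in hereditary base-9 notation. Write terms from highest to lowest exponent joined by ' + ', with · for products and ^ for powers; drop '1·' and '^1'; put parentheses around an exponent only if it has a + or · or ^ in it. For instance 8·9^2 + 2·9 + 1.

i=0: 6 = 2^2 + 2 (b=2); 2→3: 3^3 + 3 = 30; 30−1 = 29
i=1: 29 = 3^3 + 2 (b=3); 3→4: 4^4 + 2 = 258; 258−1 = 257
i=2: 257 = 4^4 + 1 (b=4); 4→5: 5^5 + 1 = 3126; 3126−1 = 3125
i=3: 3125 = 5^5 (b=5); 5→6: 6^6 = 46656; 46656−1 = 46655
i=4: 46655 = 5·6^5 + 5·6^4 + 5·6^3 + 5·6^2 + 5·6 + 5 (b=6); 6→7: 5·7^5 + 5·7^4 + 5·7^3 + 5·7^2 + 5·7 + 5 = 98040; 98040−1 = 98039
i=5: 98039 = 5·7^5 + 5·7^4 + 5·7^3 + 5·7^2 + 5·7 + 4 (b=7); 7→8: 5·8^5 + 5·8^4 + 5·8^3 + 5·8^2 + 5·8 + 4 = 187244; 187244−1 = 187243
i=6: 187243 = 5·8^5 + 5·8^4 + 5·8^3 + 5·8^2 + 5·8 + 3 (b=8); 8→9: 5·9^5 + 5·9^4 + 5·9^3 + 5·9^2 + 5·9 + 3 = 332148; 332148−1 = 332147
i=7: 332147 = 5·9^5 + 5·9^4 + 5·9^3 + 5·9^2 + 5·9 + 2 (b=9); 9→10: 5·10^5 + 5·10^4 + 5·10^3 + 5·10^2 + 5·10 + 2 = 555552; 555552−1 = 555551

5·9^5 + 5·9^4 + 5·9^3 + 5·9^2 + 5·9 + 2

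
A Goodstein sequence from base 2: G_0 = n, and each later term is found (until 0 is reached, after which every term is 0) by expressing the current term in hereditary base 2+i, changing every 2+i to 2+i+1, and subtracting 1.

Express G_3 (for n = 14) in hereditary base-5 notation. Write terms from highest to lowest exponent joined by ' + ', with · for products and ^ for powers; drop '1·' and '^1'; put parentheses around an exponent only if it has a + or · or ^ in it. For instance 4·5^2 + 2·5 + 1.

5^(5 + 1) + 5^5

G_0=14  [base 2] 2^(2 + 1) + 2^2 + 2  →[2↦3]→  3^(3 + 1) + 3^3 + 3 = 111  −1 ⇒ G_1=110
G_1=110  [base 3] 3^(3 + 1) + 3^3 + 2  →[3↦4]→  4^(4 + 1) + 4^4 + 2 = 1282  −1 ⇒ G_2=1281
G_2=1281  [base 4] 4^(4 + 1) + 4^4 + 1  →[4↦5]→  5^(5 + 1) + 5^5 + 1 = 18751  −1 ⇒ G_3=18750
G_3=18750  [base 5] 5^(5 + 1) + 5^5  →[5↦6]→  6^(6 + 1) + 6^6 = 326592  −1 ⇒ G_4=326591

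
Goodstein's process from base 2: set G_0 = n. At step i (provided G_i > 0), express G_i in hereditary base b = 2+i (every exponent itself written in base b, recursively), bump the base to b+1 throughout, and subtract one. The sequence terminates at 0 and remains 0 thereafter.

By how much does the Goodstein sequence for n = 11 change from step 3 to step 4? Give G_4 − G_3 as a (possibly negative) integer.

264310

i=0: 11 = 2^(2 + 1) + 2 + 1 (b=2); 2→3: 3^(3 + 1) + 3 + 1 = 85; 85−1 = 84
i=1: 84 = 3^(3 + 1) + 3 (b=3); 3→4: 4^(4 + 1) + 4 = 1028; 1028−1 = 1027
i=2: 1027 = 4^(4 + 1) + 3 (b=4); 4→5: 5^(5 + 1) + 3 = 15628; 15628−1 = 15627
i=3: 15627 = 5^(5 + 1) + 2 (b=5); 5→6: 6^(6 + 1) + 2 = 279938; 279938−1 = 279937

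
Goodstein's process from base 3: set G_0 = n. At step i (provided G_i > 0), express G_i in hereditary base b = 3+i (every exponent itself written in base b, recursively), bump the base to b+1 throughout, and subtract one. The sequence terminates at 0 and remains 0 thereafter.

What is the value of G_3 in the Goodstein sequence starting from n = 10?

(0) 10|_3 = 3^2 + 1 ↦ 4^2 + 1|_4 = 17 ⇒ 16
(1) 16|_4 = 4^2 ↦ 5^2|_5 = 25 ⇒ 24
(2) 24|_5 = 4·5 + 4 ↦ 4·6 + 4|_6 = 28 ⇒ 27

27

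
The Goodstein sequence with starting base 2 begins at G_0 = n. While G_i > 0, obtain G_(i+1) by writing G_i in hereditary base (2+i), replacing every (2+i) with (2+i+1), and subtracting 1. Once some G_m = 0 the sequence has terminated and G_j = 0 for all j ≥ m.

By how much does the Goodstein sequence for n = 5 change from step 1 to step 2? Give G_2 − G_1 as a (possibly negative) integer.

[0] 5 ≡ 2^2 + 1 (base 2). Lift 3: 28. −1: 27.
[1] 27 ≡ 3^3 (base 3). Lift 4: 256. −1: 255.

228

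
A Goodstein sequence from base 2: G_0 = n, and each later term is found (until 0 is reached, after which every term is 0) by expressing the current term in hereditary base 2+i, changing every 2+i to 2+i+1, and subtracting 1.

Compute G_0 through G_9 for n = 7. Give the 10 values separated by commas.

7, 30, 259, 3127, 46657, 823543, 16777215, 37665879, 77777775, 150051213

step 0: 7 = 2^2 + 2 + 1; sub 3 for 2: 3^3 + 3 + 1; = 31; G_1 = 31−1 = 30
step 1: 30 = 3^3 + 3; sub 4 for 3: 4^4 + 4; = 260; G_2 = 260−1 = 259
step 2: 259 = 4^4 + 3; sub 5 for 4: 5^5 + 3; = 3128; G_3 = 3128−1 = 3127
step 3: 3127 = 5^5 + 2; sub 6 for 5: 6^6 + 2; = 46658; G_4 = 46658−1 = 46657
step 4: 46657 = 6^6 + 1; sub 7 for 6: 7^7 + 1; = 823544; G_5 = 823544−1 = 823543
step 5: 823543 = 7^7; sub 8 for 7: 8^8; = 16777216; G_6 = 16777216−1 = 16777215
step 6: 16777215 = 7·8^7 + 7·8^6 + 7·8^5 + 7·8^4 + 7·8^3 + 7·8^2 + 7·8 + 7; sub 9 for 8: 7·9^7 + 7·9^6 + 7·9^5 + 7·9^4 + 7·9^3 + 7·9^2 + 7·9 + 7; = 37665880; G_7 = 37665880−1 = 37665879
step 7: 37665879 = 7·9^7 + 7·9^6 + 7·9^5 + 7·9^4 + 7·9^3 + 7·9^2 + 7·9 + 6; sub 10 for 9: 7·10^7 + 7·10^6 + 7·10^5 + 7·10^4 + 7·10^3 + 7·10^2 + 7·10 + 6; = 77777776; G_8 = 77777776−1 = 77777775
step 8: 77777775 = 7·10^7 + 7·10^6 + 7·10^5 + 7·10^4 + 7·10^3 + 7·10^2 + 7·10 + 5; sub 11 for 10: 7·11^7 + 7·11^6 + 7·11^5 + 7·11^4 + 7·11^3 + 7·11^2 + 7·11 + 5; = 150051214; G_9 = 150051214−1 = 150051213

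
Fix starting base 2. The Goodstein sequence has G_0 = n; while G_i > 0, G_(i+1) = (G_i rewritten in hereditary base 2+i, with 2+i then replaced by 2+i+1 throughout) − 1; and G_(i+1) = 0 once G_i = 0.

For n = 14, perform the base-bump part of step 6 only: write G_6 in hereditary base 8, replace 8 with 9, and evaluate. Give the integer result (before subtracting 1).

3487116549

14 —HB2→ 2^(2 + 1) + 2^2 + 2 —bump→ 3^(3 + 1) + 3^3 + 3 = 111 —(−1)→ 110
110 —HB3→ 3^(3 + 1) + 3^3 + 2 —bump→ 4^(4 + 1) + 4^4 + 2 = 1282 —(−1)→ 1281
1281 —HB4→ 4^(4 + 1) + 4^4 + 1 —bump→ 5^(5 + 1) + 5^5 + 1 = 18751 —(−1)→ 18750
18750 —HB5→ 5^(5 + 1) + 5^5 —bump→ 6^(6 + 1) + 6^6 = 326592 —(−1)→ 326591
326591 —HB6→ 6^(6 + 1) + 5·6^5 + 5·6^4 + 5·6^3 + 5·6^2 + 5·6 + 5 —bump→ 7^(7 + 1) + 5·7^5 + 5·7^4 + 5·7^3 + 5·7^2 + 5·7 + 5 = 5862841 —(−1)→ 5862840
5862840 —HB7→ 7^(7 + 1) + 5·7^5 + 5·7^4 + 5·7^3 + 5·7^2 + 5·7 + 4 —bump→ 8^(8 + 1) + 5·8^5 + 5·8^4 + 5·8^3 + 5·8^2 + 5·8 + 4 = 134404972 —(−1)→ 134404971
134404971 —HB8→ 8^(8 + 1) + 5·8^5 + 5·8^4 + 5·8^3 + 5·8^2 + 5·8 + 3 —bump→ 9^(9 + 1) + 5·9^5 + 5·9^4 + 5·9^3 + 5·9^2 + 5·9 + 3 = 3487116549 —(−1)→ 3487116548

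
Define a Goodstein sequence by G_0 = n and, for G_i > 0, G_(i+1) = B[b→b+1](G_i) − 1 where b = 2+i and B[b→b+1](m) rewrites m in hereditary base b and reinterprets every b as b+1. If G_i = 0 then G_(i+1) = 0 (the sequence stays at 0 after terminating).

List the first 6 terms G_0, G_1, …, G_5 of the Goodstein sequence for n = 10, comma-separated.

10, 83, 1025, 15625, 279935, 4215754

step 0: 10 = 2^(2 + 1) + 2; sub 3 for 2: 3^(3 + 1) + 3; = 84; G_1 = 84−1 = 83
step 1: 83 = 3^(3 + 1) + 2; sub 4 for 3: 4^(4 + 1) + 2; = 1026; G_2 = 1026−1 = 1025
step 2: 1025 = 4^(4 + 1) + 1; sub 5 for 4: 5^(5 + 1) + 1; = 15626; G_3 = 15626−1 = 15625
step 3: 15625 = 5^(5 + 1); sub 6 for 5: 6^(6 + 1); = 279936; G_4 = 279936−1 = 279935
step 4: 279935 = 5·6^6 + 5·6^5 + 5·6^4 + 5·6^3 + 5·6^2 + 5·6 + 5; sub 7 for 6: 5·7^7 + 5·7^5 + 5·7^4 + 5·7^3 + 5·7^2 + 5·7 + 5; = 4215755; G_5 = 4215755−1 = 4215754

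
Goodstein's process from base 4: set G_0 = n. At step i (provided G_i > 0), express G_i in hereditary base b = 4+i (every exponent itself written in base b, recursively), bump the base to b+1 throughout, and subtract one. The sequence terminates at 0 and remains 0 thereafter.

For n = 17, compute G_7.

55

(0) 17|_4 = 4^2 + 1 ↦ 5^2 + 1|_5 = 26 ⇒ 25
(1) 25|_5 = 5^2 ↦ 6^2|_6 = 36 ⇒ 35
(2) 35|_6 = 5·6 + 5 ↦ 5·7 + 5|_7 = 40 ⇒ 39
(3) 39|_7 = 5·7 + 4 ↦ 5·8 + 4|_8 = 44 ⇒ 43
(4) 43|_8 = 5·8 + 3 ↦ 5·9 + 3|_9 = 48 ⇒ 47
(5) 47|_9 = 5·9 + 2 ↦ 5·10 + 2|_10 = 52 ⇒ 51
(6) 51|_10 = 5·10 + 1 ↦ 5·11 + 1|_11 = 56 ⇒ 55
(7) 55|_11 = 5·11 ↦ 5·12|_12 = 60 ⇒ 59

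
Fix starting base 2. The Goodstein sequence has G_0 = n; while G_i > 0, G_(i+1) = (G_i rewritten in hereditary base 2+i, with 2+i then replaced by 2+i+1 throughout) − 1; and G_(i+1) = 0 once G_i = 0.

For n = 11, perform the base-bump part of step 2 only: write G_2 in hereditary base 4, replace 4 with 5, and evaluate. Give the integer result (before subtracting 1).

15628

G_0=11  [base 2] 2^(2 + 1) + 2 + 1  →[2↦3]→  3^(3 + 1) + 3 + 1 = 85  −1 ⇒ G_1=84
G_1=84  [base 3] 3^(3 + 1) + 3  →[3↦4]→  4^(4 + 1) + 4 = 1028  −1 ⇒ G_2=1027
G_2=1027  [base 4] 4^(4 + 1) + 3  →[4↦5]→  5^(5 + 1) + 3 = 15628  −1 ⇒ G_3=15627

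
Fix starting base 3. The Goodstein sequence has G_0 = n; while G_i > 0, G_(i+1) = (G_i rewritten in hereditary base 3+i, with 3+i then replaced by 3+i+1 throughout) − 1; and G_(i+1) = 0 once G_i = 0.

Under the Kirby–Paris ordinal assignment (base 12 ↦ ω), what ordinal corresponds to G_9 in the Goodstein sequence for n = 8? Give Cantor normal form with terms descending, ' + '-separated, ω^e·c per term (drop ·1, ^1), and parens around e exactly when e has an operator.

G_0=8  [base 3] 2·3 + 2  →[3↦4]→  2·4 + 2 = 10  −1 ⇒ G_1=9
G_1=9  [base 4] 2·4 + 1  →[4↦5]→  2·5 + 1 = 11  −1 ⇒ G_2=10
G_2=10  [base 5] 2·5  →[5↦6]→  2·6 = 12  −1 ⇒ G_3=11
G_3=11  [base 6] 6 + 5  →[6↦7]→  7 + 5 = 12  −1 ⇒ G_4=11
G_4=11  [base 7] 7 + 4  →[7↦8]→  8 + 4 = 12  −1 ⇒ G_5=11
G_5=11  [base 8] 8 + 3  →[8↦9]→  9 + 3 = 12  −1 ⇒ G_6=11
G_6=11  [base 9] 9 + 2  →[9↦10]→  10 + 2 = 12  −1 ⇒ G_7=11
G_7=11  [base 10] 10 + 1  →[10↦11]→  11 + 1 = 12  −1 ⇒ G_8=11
G_8=11  [base 11] 11  →[11↦12]→  12 = 12  −1 ⇒ G_9=11

11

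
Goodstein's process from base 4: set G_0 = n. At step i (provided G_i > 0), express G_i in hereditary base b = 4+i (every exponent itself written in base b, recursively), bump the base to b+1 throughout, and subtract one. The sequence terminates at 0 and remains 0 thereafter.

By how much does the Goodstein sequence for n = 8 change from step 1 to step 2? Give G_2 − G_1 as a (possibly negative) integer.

0

[0] 8 ≡ 2·4 (base 4). Lift 5: 10. −1: 9.
[1] 9 ≡ 5 + 4 (base 5). Lift 6: 10. −1: 9.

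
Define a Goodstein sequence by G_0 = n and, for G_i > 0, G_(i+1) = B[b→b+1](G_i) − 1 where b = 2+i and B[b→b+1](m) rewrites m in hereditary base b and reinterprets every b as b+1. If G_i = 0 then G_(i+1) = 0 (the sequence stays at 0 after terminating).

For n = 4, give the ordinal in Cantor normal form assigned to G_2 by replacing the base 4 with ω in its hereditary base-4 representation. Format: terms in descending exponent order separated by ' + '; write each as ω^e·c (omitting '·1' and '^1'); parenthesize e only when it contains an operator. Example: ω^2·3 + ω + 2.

ω^2·2 + ω·2 + 1

step 0: 4 = 2^2; sub 3 for 2: 3^3; = 27; G_1 = 27−1 = 26
step 1: 26 = 2·3^2 + 2·3 + 2; sub 4 for 3: 2·4^2 + 2·4 + 2; = 42; G_2 = 42−1 = 41
step 2: 41 = 2·4^2 + 2·4 + 1; sub 5 for 4: 2·5^2 + 2·5 + 1; = 61; G_3 = 61−1 = 60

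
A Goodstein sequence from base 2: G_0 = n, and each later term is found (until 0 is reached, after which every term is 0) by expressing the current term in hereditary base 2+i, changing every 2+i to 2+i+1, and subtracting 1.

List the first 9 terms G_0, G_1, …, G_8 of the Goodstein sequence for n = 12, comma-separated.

i=0: 12 = 2^(2 + 1) + 2^2 (b=2); 2→3: 3^(3 + 1) + 3^3 = 108; 108−1 = 107
i=1: 107 = 3^(3 + 1) + 2·3^2 + 2·3 + 2 (b=3); 3→4: 4^(4 + 1) + 2·4^2 + 2·4 + 2 = 1066; 1066−1 = 1065
i=2: 1065 = 4^(4 + 1) + 2·4^2 + 2·4 + 1 (b=4); 4→5: 5^(5 + 1) + 2·5^2 + 2·5 + 1 = 15686; 15686−1 = 15685
i=3: 15685 = 5^(5 + 1) + 2·5^2 + 2·5 (b=5); 5→6: 6^(6 + 1) + 2·6^2 + 2·6 = 280020; 280020−1 = 280019
i=4: 280019 = 6^(6 + 1) + 2·6^2 + 6 + 5 (b=6); 6→7: 7^(7 + 1) + 2·7^2 + 7 + 5 = 5764911; 5764911−1 = 5764910
i=5: 5764910 = 7^(7 + 1) + 2·7^2 + 7 + 4 (b=7); 7→8: 8^(8 + 1) + 2·8^2 + 8 + 4 = 134217868; 134217868−1 = 134217867
i=6: 134217867 = 8^(8 + 1) + 2·8^2 + 8 + 3 (b=8); 8→9: 9^(9 + 1) + 2·9^2 + 9 + 3 = 3486784575; 3486784575−1 = 3486784574
i=7: 3486784574 = 9^(9 + 1) + 2·9^2 + 9 + 2 (b=9); 9→10: 10^(10 + 1) + 2·10^2 + 10 + 2 = 100000000212; 100000000212−1 = 100000000211

12, 107, 1065, 15685, 280019, 5764910, 134217867, 3486784574, 100000000211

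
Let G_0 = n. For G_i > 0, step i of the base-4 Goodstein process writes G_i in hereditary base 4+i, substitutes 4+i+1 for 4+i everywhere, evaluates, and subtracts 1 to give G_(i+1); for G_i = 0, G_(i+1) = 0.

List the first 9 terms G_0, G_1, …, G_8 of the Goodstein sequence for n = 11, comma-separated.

(0) 11|_4 = 2·4 + 3 ↦ 2·5 + 3|_5 = 13 ⇒ 12
(1) 12|_5 = 2·5 + 2 ↦ 2·6 + 2|_6 = 14 ⇒ 13
(2) 13|_6 = 2·6 + 1 ↦ 2·7 + 1|_7 = 15 ⇒ 14
(3) 14|_7 = 2·7 ↦ 2·8|_8 = 16 ⇒ 15
(4) 15|_8 = 8 + 7 ↦ 9 + 7|_9 = 16 ⇒ 15
(5) 15|_9 = 9 + 6 ↦ 10 + 6|_10 = 16 ⇒ 15
(6) 15|_10 = 10 + 5 ↦ 11 + 5|_11 = 16 ⇒ 15
(7) 15|_11 = 11 + 4 ↦ 12 + 4|_12 = 16 ⇒ 15

11, 12, 13, 14, 15, 15, 15, 15, 15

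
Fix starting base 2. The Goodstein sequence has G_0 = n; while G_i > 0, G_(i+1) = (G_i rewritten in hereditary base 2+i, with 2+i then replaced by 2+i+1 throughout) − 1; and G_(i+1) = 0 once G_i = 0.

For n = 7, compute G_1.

30

7 —HB2→ 2^2 + 2 + 1 —bump→ 3^3 + 3 + 1 = 31 —(−1)→ 30
30 —HB3→ 3^3 + 3 —bump→ 4^4 + 4 = 260 —(−1)→ 259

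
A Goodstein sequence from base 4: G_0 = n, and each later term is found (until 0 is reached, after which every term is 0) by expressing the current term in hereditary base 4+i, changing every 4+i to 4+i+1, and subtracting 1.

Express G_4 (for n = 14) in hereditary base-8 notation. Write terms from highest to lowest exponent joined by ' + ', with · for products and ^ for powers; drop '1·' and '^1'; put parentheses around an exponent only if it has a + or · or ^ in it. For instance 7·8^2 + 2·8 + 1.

[0] 14 ≡ 3·4 + 2 (base 4). Lift 5: 17. −1: 16.
[1] 16 ≡ 3·5 + 1 (base 5). Lift 6: 19. −1: 18.
[2] 18 ≡ 3·6 (base 6). Lift 7: 21. −1: 20.
[3] 20 ≡ 2·7 + 6 (base 7). Lift 8: 22. −1: 21.

2·8 + 5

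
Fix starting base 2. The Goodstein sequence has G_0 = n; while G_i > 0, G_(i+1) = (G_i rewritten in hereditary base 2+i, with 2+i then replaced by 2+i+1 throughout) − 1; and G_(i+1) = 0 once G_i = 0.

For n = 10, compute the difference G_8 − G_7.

48063120959

[0] 10 ≡ 2^(2 + 1) + 2 (base 2). Lift 3: 84. −1: 83.
[1] 83 ≡ 3^(3 + 1) + 2 (base 3). Lift 4: 1026. −1: 1025.
[2] 1025 ≡ 4^(4 + 1) + 1 (base 4). Lift 5: 15626. −1: 15625.
[3] 15625 ≡ 5^(5 + 1) (base 5). Lift 6: 279936. −1: 279935.
[4] 279935 ≡ 5·6^6 + 5·6^5 + 5·6^4 + 5·6^3 + 5·6^2 + 5·6 + 5 (base 6). Lift 7: 4215755. −1: 4215754.
[5] 4215754 ≡ 5·7^7 + 5·7^5 + 5·7^4 + 5·7^3 + 5·7^2 + 5·7 + 4 (base 7). Lift 8: 84073324. −1: 84073323.
[6] 84073323 ≡ 5·8^8 + 5·8^5 + 5·8^4 + 5·8^3 + 5·8^2 + 5·8 + 3 (base 8). Lift 9: 1937434593. −1: 1937434592.
[7] 1937434592 ≡ 5·9^9 + 5·9^5 + 5·9^4 + 5·9^3 + 5·9^2 + 5·9 + 2 (base 9). Lift 10: 50000555552. −1: 50000555551.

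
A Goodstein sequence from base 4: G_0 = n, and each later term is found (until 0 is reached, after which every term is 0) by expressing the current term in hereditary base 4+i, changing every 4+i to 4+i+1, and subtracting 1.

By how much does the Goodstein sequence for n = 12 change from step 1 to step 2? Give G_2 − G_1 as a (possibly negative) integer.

1

[0] 12 ≡ 3·4 (base 4). Lift 5: 15. −1: 14.
[1] 14 ≡ 2·5 + 4 (base 5). Lift 6: 16. −1: 15.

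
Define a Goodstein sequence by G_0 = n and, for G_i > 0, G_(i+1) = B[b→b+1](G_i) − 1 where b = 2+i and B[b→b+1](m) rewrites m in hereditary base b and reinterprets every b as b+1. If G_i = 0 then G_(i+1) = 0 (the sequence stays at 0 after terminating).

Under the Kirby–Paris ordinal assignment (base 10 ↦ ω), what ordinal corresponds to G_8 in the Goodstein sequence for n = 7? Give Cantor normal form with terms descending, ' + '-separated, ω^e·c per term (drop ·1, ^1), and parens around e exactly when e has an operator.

ω^7·7 + ω^6·7 + ω^5·7 + ω^4·7 + ω^3·7 + ω^2·7 + ω·7 + 5

(0) 7|_2 = 2^2 + 2 + 1 ↦ 3^3 + 3 + 1|_3 = 31 ⇒ 30
(1) 30|_3 = 3^3 + 3 ↦ 4^4 + 4|_4 = 260 ⇒ 259
(2) 259|_4 = 4^4 + 3 ↦ 5^5 + 3|_5 = 3128 ⇒ 3127
(3) 3127|_5 = 5^5 + 2 ↦ 6^6 + 2|_6 = 46658 ⇒ 46657
(4) 46657|_6 = 6^6 + 1 ↦ 7^7 + 1|_7 = 823544 ⇒ 823543
(5) 823543|_7 = 7^7 ↦ 8^8|_8 = 16777216 ⇒ 16777215
(6) 16777215|_8 = 7·8^7 + 7·8^6 + 7·8^5 + 7·8^4 + 7·8^3 + 7·8^2 + 7·8 + 7 ↦ 7·9^7 + 7·9^6 + 7·9^5 + 7·9^4 + 7·9^3 + 7·9^2 + 7·9 + 7|_9 = 37665880 ⇒ 37665879
(7) 37665879|_9 = 7·9^7 + 7·9^6 + 7·9^5 + 7·9^4 + 7·9^3 + 7·9^2 + 7·9 + 6 ↦ 7·10^7 + 7·10^6 + 7·10^5 + 7·10^4 + 7·10^3 + 7·10^2 + 7·10 + 6|_10 = 77777776 ⇒ 77777775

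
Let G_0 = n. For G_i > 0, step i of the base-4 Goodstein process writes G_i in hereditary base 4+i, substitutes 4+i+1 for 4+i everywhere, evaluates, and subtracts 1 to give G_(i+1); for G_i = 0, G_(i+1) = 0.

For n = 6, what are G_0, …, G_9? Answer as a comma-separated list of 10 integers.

6, 6, 6, 6, 5, 4, 3, 2, 1, 0

step 0: 6 = 4 + 2; sub 5 for 4: 5 + 2; = 7; G_1 = 7−1 = 6
step 1: 6 = 5 + 1; sub 6 for 5: 6 + 1; = 7; G_2 = 7−1 = 6
step 2: 6 = 6; sub 7 for 6: 7; = 7; G_3 = 7−1 = 6
step 3: 6 = 6; sub 8 for 7: 6; = 6; G_4 = 6−1 = 5
step 4: 5 = 5; sub 9 for 8: 5; = 5; G_5 = 5−1 = 4
step 5: 4 = 4; sub 10 for 9: 4; = 4; G_6 = 4−1 = 3
step 6: 3 = 3; sub 11 for 10: 3; = 3; G_7 = 3−1 = 2
step 7: 2 = 2; sub 12 for 11: 2; = 2; G_8 = 2−1 = 1
step 8: 1 = 1; sub 13 for 12: 1; = 1; G_9 = 1−1 = 0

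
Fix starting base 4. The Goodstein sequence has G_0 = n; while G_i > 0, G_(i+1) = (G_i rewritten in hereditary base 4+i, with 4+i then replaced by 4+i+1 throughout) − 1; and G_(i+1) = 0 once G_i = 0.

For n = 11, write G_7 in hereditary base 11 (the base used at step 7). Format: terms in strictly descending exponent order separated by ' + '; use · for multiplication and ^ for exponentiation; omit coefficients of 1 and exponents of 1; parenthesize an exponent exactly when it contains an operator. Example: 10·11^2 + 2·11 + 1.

i=0: 11 = 2·4 + 3 (b=4); 4→5: 2·5 + 3 = 13; 13−1 = 12
i=1: 12 = 2·5 + 2 (b=5); 5→6: 2·6 + 2 = 14; 14−1 = 13
i=2: 13 = 2·6 + 1 (b=6); 6→7: 2·7 + 1 = 15; 15−1 = 14
i=3: 14 = 2·7 (b=7); 7→8: 2·8 = 16; 16−1 = 15
i=4: 15 = 8 + 7 (b=8); 8→9: 9 + 7 = 16; 16−1 = 15
i=5: 15 = 9 + 6 (b=9); 9→10: 10 + 6 = 16; 16−1 = 15
i=6: 15 = 10 + 5 (b=10); 10→11: 11 + 5 = 16; 16−1 = 15

11 + 4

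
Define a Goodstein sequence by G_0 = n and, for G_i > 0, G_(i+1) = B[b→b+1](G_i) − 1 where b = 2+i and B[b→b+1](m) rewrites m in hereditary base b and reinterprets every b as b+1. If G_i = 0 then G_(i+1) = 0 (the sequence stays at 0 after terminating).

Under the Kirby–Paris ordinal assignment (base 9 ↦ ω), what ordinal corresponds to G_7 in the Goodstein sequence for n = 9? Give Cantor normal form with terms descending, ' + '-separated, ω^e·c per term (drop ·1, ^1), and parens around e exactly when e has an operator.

step 0: 9 = 2^(2 + 1) + 1; sub 3 for 2: 3^(3 + 1) + 1; = 82; G_1 = 82−1 = 81
step 1: 81 = 3^(3 + 1); sub 4 for 3: 4^(4 + 1); = 1024; G_2 = 1024−1 = 1023
step 2: 1023 = 3·4^4 + 3·4^3 + 3·4^2 + 3·4 + 3; sub 5 for 4: 3·5^5 + 3·5^3 + 3·5^2 + 3·5 + 3; = 9843; G_3 = 9843−1 = 9842
step 3: 9842 = 3·5^5 + 3·5^3 + 3·5^2 + 3·5 + 2; sub 6 for 5: 3·6^6 + 3·6^3 + 3·6^2 + 3·6 + 2; = 140744; G_4 = 140744−1 = 140743
step 4: 140743 = 3·6^6 + 3·6^3 + 3·6^2 + 3·6 + 1; sub 7 for 6: 3·7^7 + 3·7^3 + 3·7^2 + 3·7 + 1; = 2471827; G_5 = 2471827−1 = 2471826
step 5: 2471826 = 3·7^7 + 3·7^3 + 3·7^2 + 3·7; sub 8 for 7: 3·8^8 + 3·8^3 + 3·8^2 + 3·8; = 50333400; G_6 = 50333400−1 = 50333399
step 6: 50333399 = 3·8^8 + 3·8^3 + 3·8^2 + 2·8 + 7; sub 9 for 8: 3·9^9 + 3·9^3 + 3·9^2 + 2·9 + 7; = 1162263922; G_7 = 1162263922−1 = 1162263921
step 7: 1162263921 = 3·9^9 + 3·9^3 + 3·9^2 + 2·9 + 6; sub 10 for 9: 3·10^10 + 3·10^3 + 3·10^2 + 2·10 + 6; = 30000003326; G_8 = 30000003326−1 = 30000003325

ω^ω·3 + ω^3·3 + ω^2·3 + ω·2 + 6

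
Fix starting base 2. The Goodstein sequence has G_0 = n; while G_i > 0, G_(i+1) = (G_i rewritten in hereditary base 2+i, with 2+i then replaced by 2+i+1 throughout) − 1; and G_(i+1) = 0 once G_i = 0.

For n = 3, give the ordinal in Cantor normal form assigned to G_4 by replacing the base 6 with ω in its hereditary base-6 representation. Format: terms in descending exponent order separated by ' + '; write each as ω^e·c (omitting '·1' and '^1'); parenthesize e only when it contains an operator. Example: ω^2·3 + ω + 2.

1

3 —HB2→ 2 + 1 —bump→ 3 + 1 = 4 —(−1)→ 3
3 —HB3→ 3 —bump→ 4 = 4 —(−1)→ 3
3 —HB4→ 3 —bump→ 3 = 3 —(−1)→ 2
2 —HB5→ 2 —bump→ 2 = 2 —(−1)→ 1
1 —HB6→ 1 —bump→ 1 = 1 —(−1)→ 0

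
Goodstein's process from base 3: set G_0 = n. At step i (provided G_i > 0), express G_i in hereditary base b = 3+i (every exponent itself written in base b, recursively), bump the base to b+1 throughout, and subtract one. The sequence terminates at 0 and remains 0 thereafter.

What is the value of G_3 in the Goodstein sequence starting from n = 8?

i=0: 8 = 2·3 + 2 (b=3); 3→4: 2·4 + 2 = 10; 10−1 = 9
i=1: 9 = 2·4 + 1 (b=4); 4→5: 2·5 + 1 = 11; 11−1 = 10
i=2: 10 = 2·5 (b=5); 5→6: 2·6 = 12; 12−1 = 11
i=3: 11 = 6 + 5 (b=6); 6→7: 7 + 5 = 12; 12−1 = 11

11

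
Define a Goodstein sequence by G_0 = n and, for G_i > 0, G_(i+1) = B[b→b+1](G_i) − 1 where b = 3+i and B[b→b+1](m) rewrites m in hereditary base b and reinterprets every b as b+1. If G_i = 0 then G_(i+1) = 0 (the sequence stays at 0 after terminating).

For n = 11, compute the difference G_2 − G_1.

(0) 11|_3 = 3^2 + 2 ↦ 4^2 + 2|_4 = 18 ⇒ 17
(1) 17|_4 = 4^2 + 1 ↦ 5^2 + 1|_5 = 26 ⇒ 25

8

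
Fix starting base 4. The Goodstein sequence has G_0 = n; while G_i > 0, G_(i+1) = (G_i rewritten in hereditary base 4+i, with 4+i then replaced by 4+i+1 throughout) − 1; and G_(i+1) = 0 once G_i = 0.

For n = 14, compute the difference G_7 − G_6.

1

step 0: 14 = 3·4 + 2; sub 5 for 4: 3·5 + 2; = 17; G_1 = 17−1 = 16
step 1: 16 = 3·5 + 1; sub 6 for 5: 3·6 + 1; = 19; G_2 = 19−1 = 18
step 2: 18 = 3·6; sub 7 for 6: 3·7; = 21; G_3 = 21−1 = 20
step 3: 20 = 2·7 + 6; sub 8 for 7: 2·8 + 6; = 22; G_4 = 22−1 = 21
step 4: 21 = 2·8 + 5; sub 9 for 8: 2·9 + 5; = 23; G_5 = 23−1 = 22
step 5: 22 = 2·9 + 4; sub 10 for 9: 2·10 + 4; = 24; G_6 = 24−1 = 23
step 6: 23 = 2·10 + 3; sub 11 for 10: 2·11 + 3; = 25; G_7 = 25−1 = 24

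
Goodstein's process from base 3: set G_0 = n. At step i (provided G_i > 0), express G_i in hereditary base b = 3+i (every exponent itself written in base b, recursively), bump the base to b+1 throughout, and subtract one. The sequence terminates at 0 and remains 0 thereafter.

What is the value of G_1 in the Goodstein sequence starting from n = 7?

i=0: 7 = 2·3 + 1 (b=3); 3→4: 2·4 + 1 = 9; 9−1 = 8
i=1: 8 = 2·4 (b=4); 4→5: 2·5 = 10; 10−1 = 9

8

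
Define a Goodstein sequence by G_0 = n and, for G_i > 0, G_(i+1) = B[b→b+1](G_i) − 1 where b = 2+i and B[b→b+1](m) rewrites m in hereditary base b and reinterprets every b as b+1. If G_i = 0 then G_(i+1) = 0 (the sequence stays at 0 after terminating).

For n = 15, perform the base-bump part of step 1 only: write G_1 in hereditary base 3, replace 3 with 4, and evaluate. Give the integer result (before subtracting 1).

1284

(0) 15|_2 = 2^(2 + 1) + 2^2 + 2 + 1 ↦ 3^(3 + 1) + 3^3 + 3 + 1|_3 = 112 ⇒ 111
(1) 111|_3 = 3^(3 + 1) + 3^3 + 3 ↦ 4^(4 + 1) + 4^4 + 4|_4 = 1284 ⇒ 1283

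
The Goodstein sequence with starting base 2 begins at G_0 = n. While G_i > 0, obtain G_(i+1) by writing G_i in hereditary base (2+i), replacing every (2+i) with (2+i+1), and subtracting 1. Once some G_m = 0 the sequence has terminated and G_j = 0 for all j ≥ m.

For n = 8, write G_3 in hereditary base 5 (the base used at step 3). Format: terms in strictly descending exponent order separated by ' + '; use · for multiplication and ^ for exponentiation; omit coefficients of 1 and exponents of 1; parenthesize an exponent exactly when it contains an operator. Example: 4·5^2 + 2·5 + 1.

2·5^5 + 2·5^2 + 2·5

8 —HB2→ 2^(2 + 1) —bump→ 3^(3 + 1) = 81 —(−1)→ 80
80 —HB3→ 2·3^3 + 2·3^2 + 2·3 + 2 —bump→ 2·4^4 + 2·4^2 + 2·4 + 2 = 554 —(−1)→ 553
553 —HB4→ 2·4^4 + 2·4^2 + 2·4 + 1 —bump→ 2·5^5 + 2·5^2 + 2·5 + 1 = 6311 —(−1)→ 6310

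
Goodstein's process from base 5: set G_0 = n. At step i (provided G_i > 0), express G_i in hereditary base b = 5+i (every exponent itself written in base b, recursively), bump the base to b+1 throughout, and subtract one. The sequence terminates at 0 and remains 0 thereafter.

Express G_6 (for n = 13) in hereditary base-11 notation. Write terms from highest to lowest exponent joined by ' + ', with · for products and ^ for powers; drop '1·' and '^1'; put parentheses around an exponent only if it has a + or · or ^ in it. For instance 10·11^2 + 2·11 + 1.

G_0=13  [base 5] 2·5 + 3  →[5↦6]→  2·6 + 3 = 15  −1 ⇒ G_1=14
G_1=14  [base 6] 2·6 + 2  →[6↦7]→  2·7 + 2 = 16  −1 ⇒ G_2=15
G_2=15  [base 7] 2·7 + 1  →[7↦8]→  2·8 + 1 = 17  −1 ⇒ G_3=16
G_3=16  [base 8] 2·8  →[8↦9]→  2·9 = 18  −1 ⇒ G_4=17
G_4=17  [base 9] 9 + 8  →[9↦10]→  10 + 8 = 18  −1 ⇒ G_5=17
G_5=17  [base 10] 10 + 7  →[10↦11]→  11 + 7 = 18  −1 ⇒ G_6=17
G_6=17  [base 11] 11 + 6  →[11↦12]→  12 + 6 = 18  −1 ⇒ G_7=17

11 + 6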